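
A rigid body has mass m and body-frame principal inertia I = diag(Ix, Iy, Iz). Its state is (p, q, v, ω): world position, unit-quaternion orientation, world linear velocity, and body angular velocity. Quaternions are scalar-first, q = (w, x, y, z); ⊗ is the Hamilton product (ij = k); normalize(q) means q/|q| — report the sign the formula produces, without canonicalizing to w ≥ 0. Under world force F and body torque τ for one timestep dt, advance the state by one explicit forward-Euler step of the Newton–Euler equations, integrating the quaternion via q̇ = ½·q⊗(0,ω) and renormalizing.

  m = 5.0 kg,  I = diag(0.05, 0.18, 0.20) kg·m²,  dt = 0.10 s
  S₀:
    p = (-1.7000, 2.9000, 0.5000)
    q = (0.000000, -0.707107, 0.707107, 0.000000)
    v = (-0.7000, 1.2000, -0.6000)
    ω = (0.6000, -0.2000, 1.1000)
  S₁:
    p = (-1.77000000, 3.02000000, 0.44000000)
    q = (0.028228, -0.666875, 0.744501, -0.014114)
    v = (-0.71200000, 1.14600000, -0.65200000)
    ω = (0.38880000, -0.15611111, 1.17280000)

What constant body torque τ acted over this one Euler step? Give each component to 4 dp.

τ = (-0.1100, -0.0200, 0.1300)

rate change Δω = (-0.21120000, 0.04388889, 0.07280000)
precession coupling = (-0.0044, -0.0990, -0.0156)
I·α + gyro = (-0.1100, -0.0200, 0.1300)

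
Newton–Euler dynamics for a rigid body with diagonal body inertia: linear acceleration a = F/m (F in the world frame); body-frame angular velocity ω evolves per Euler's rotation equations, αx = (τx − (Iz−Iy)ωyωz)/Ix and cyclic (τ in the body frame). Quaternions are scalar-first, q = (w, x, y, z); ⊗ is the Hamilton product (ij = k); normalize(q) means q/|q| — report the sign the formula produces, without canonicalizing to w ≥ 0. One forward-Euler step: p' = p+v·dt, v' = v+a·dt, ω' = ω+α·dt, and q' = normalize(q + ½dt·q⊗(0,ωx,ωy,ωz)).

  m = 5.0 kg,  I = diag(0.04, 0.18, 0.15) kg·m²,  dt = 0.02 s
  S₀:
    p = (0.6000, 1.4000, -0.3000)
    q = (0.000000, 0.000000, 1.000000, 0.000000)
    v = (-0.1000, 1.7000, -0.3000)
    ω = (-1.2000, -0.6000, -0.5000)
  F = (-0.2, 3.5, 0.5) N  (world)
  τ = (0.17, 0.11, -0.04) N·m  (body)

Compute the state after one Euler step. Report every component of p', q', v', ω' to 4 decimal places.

p' = (0.5980, 1.4340, -0.3060)
q' = (0.0060, -0.0050, 0.9999, 0.0120)
v' = (-0.1008, 1.7140, -0.2980)
ω' = (-1.1105, -0.5804, -0.5188)

p' = p + v·dt = (0.5980, 1.4340, -0.3060)
new velocity v' = (-0.1008, 1.7140, -0.2980)
precession coupling ω×(Iω) = (-0.0090, -0.0660, 0.1008)
angular accel α = (4.4750, 0.9778, -0.9387)
new body rate ω' = (-1.1105, -0.5804, -0.5188)
Hamilton product q⊗(0,ω) = (0.6000000, -0.5000000, 0.0000000, 1.2000000)
q + ½dt·q⊗(0,ω), renormalized = (0.0060, -0.0050, 0.9999, 0.0120)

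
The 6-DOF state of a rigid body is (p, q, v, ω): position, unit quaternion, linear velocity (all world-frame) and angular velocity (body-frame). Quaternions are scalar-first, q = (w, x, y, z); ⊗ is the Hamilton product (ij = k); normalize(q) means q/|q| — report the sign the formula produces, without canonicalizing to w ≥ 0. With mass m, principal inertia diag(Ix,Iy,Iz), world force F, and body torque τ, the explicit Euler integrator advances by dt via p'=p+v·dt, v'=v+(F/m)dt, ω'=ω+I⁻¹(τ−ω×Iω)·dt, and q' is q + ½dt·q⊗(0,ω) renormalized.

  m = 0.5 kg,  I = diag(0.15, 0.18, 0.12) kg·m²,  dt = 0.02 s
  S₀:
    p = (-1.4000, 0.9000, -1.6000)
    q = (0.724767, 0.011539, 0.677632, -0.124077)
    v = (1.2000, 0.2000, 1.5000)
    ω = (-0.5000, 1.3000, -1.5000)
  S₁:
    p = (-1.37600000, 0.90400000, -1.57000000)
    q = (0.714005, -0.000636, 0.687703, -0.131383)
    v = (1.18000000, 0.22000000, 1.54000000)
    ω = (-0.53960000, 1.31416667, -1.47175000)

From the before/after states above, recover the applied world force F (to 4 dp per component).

F = (-0.5000, 0.5000, 1.0000)

Δv = v₁−v₀ = (-0.02000000, 0.02000000, 0.04000000)
applied force F = (-0.5000, 0.5000, 1.0000)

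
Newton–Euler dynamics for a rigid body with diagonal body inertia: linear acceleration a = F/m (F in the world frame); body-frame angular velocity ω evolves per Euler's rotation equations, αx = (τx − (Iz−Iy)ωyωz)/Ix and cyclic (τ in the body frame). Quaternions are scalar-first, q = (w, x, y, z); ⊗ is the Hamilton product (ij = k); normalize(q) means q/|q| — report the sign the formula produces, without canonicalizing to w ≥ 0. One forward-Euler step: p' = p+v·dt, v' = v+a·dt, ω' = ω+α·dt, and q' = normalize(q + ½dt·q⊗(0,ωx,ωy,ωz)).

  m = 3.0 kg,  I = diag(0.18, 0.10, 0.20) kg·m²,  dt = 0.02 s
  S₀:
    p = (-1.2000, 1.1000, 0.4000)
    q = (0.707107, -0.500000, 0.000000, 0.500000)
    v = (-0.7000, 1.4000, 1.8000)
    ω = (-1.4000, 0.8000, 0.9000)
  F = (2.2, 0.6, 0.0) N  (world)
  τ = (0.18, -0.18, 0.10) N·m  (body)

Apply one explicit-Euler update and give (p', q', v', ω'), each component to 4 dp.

ω×(Iω) gyroscopic = (0.0720, 0.0252, 0.0896)
angular accel α = (0.6000, -2.0520, 0.0520)
ω + α·dt = (-1.3880, 0.7590, 0.9010)
Hamilton product q⊗(0,ω) = (-1.1500000, -1.3899498, 0.3156856, 0.2363963)
q + ½dt·q⊗(0,ω), renormalized = (0.6955, -0.5138, 0.0032, 0.5023)
a = (0.7333, 0.2000, 0.0000)
new position p' = (-1.2140, 1.1280, 0.4360)
v + (F/m)dt = (-0.6853, 1.4040, 1.8000)

p' = (-1.2140, 1.1280, 0.4360)
q' = (0.6955, -0.5138, 0.0032, 0.5023)
v' = (-0.6853, 1.4040, 1.8000)
ω' = (-1.3880, 0.7590, 0.9010)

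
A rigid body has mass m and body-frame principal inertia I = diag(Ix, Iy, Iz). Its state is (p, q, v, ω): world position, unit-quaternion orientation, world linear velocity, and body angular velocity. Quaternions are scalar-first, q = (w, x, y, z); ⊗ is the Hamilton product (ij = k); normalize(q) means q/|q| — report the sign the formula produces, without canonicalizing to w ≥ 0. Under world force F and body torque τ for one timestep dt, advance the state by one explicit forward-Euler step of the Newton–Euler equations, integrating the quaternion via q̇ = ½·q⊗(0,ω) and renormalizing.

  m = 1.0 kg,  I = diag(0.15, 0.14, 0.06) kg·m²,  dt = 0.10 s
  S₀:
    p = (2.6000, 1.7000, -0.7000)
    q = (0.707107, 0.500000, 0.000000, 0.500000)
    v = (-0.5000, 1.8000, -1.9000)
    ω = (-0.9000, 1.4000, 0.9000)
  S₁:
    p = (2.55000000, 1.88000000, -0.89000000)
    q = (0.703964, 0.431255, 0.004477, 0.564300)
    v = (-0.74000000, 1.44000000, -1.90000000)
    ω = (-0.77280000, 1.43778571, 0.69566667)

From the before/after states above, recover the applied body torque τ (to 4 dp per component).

τ = (0.0900, -0.0200, -0.1100)

rate change Δω = (0.12720000, 0.03778571, -0.20433333)
τ = I·(Δω/dt) + ω₀×(Iω₀) = (0.0900, -0.0200, -0.1100)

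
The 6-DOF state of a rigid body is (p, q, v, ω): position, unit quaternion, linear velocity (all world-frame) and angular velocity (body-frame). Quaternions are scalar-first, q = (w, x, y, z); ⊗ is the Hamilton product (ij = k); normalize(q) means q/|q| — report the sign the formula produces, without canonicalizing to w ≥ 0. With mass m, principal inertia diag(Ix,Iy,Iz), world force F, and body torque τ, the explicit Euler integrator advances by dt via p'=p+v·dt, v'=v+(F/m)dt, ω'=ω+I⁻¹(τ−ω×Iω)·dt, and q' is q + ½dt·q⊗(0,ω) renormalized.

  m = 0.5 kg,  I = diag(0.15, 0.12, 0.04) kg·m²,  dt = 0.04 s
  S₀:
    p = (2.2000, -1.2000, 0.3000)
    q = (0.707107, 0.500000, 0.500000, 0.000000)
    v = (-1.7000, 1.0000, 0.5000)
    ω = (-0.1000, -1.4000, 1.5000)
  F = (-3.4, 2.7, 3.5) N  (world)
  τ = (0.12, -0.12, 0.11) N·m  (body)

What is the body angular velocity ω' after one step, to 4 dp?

ω×(Iω) gyroscopic = (0.1680, -0.0165, -0.0042)
(τ − ω×Iω)/I = (-0.3200, -0.8625, 2.8550)
new body rate ω' = (-0.1128, -1.4345, 1.6142)

ω' = (-0.1128, -1.4345, 1.6142)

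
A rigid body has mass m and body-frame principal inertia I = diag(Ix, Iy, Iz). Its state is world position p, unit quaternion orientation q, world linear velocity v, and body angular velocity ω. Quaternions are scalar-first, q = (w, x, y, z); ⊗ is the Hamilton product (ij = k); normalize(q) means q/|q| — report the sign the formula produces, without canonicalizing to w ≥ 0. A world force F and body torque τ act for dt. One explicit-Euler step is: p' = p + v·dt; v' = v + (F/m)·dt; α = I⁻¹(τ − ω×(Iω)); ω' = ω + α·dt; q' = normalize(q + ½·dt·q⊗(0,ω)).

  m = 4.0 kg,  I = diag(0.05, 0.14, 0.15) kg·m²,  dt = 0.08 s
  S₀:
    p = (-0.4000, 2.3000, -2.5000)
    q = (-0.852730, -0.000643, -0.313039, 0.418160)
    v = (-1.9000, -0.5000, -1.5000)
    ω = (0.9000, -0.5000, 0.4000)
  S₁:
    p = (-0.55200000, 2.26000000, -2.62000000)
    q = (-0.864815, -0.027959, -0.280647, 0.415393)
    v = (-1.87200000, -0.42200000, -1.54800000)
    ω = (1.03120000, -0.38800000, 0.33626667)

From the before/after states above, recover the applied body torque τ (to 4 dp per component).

τ = (0.0800, 0.1600, -0.1600)

Δω = ω₁−ω₀ = (0.13120000, 0.11200000, -0.06373333)
gyro term ω₀×Iω₀ = (-0.0020, -0.0360, -0.0405)
τ = I·(Δω/dt) + ω₀×(Iω₀) = (0.0800, 0.1600, -0.1600)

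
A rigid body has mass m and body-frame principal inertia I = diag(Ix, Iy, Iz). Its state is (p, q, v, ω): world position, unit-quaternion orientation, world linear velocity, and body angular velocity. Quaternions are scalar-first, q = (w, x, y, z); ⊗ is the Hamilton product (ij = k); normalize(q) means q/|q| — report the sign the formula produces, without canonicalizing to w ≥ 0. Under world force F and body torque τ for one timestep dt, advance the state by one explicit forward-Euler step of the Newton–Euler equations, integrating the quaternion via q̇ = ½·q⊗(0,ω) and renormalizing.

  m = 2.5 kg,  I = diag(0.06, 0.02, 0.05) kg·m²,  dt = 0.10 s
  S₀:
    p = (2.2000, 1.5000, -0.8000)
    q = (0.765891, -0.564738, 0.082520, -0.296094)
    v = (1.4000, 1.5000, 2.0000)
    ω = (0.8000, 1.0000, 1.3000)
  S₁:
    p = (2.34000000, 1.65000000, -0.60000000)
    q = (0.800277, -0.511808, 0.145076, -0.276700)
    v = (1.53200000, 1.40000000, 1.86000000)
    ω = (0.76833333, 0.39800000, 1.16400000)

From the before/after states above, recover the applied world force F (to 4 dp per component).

Δv = v₁−v₀ = (0.13200000, -0.10000000, -0.14000000)
applied force F = (3.3000, -2.5000, -3.5000)

F = (3.3000, -2.5000, -3.5000)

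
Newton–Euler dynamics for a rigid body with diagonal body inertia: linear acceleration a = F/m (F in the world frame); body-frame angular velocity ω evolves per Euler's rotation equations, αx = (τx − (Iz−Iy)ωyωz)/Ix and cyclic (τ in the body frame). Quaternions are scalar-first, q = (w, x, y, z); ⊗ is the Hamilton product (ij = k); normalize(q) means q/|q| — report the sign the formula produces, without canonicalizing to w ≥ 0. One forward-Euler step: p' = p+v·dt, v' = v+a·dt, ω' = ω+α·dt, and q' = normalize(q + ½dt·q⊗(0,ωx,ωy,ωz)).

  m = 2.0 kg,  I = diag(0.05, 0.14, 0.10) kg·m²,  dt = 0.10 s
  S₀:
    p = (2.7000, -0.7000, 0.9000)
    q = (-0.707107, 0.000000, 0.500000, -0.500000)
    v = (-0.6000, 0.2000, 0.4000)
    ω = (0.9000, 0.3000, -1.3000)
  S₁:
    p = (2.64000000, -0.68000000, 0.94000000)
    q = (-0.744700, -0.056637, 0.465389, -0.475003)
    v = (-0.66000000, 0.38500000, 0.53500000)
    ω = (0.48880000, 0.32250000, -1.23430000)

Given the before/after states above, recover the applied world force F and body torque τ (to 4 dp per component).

F = (-1.2000, 3.7000, 2.7000)
τ = (-0.1900, 0.0900, 0.0900)

v₁ − v₀ = (-0.06000000, 0.18500000, 0.13500000)
F = m·Δv/dt = (-1.2000, 3.7000, 2.7000)
Δω = ω₁−ω₀ = (-0.41120000, 0.02250000, 0.06570000)
precession coupling = (0.0156, 0.0585, 0.0243)
τ = I·(Δω/dt) + ω₀×(Iω₀) = (-0.1900, 0.0900, 0.0900)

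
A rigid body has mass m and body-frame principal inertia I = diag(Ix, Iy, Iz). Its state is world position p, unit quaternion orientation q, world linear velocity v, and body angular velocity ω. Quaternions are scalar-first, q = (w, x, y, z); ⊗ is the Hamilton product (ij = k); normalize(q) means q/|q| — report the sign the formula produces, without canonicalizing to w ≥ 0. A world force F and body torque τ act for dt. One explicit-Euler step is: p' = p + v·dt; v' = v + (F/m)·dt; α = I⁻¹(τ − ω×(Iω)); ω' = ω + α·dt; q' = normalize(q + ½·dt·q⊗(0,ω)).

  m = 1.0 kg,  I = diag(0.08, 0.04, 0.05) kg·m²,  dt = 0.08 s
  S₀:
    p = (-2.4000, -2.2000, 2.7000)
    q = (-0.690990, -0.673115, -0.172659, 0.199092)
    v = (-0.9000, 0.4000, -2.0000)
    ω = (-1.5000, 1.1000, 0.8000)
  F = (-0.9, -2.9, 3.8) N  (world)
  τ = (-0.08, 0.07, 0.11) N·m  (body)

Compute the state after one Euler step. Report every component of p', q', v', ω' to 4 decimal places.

ω×(Iω) gyroscopic = (0.0088, -0.0360, 0.0660)
angular accel α = (-1.1100, 2.6500, 0.8800)
ω' = ω + α·dt = (-1.5888, 1.3120, 0.8704)
Hamilton product q⊗(0,ω) = (-0.9790212, 0.6793566, -0.5202350, -1.5522070)
q' = normalize(q + ½dt·q⊗(0,ω)) = (-0.7278, -0.6438, -0.1928, 0.1366)
a = F/m = (-0.9000, -2.9000, 3.8000)
p' = p + v·dt = (-2.4720, -2.1680, 2.5400)
v' = v + a·dt = (-0.9720, 0.1680, -1.6960)

p' = (-2.4720, -2.1680, 2.5400)
q' = (-0.7278, -0.6438, -0.1928, 0.1366)
v' = (-0.9720, 0.1680, -1.6960)
ω' = (-1.5888, 1.3120, 0.8704)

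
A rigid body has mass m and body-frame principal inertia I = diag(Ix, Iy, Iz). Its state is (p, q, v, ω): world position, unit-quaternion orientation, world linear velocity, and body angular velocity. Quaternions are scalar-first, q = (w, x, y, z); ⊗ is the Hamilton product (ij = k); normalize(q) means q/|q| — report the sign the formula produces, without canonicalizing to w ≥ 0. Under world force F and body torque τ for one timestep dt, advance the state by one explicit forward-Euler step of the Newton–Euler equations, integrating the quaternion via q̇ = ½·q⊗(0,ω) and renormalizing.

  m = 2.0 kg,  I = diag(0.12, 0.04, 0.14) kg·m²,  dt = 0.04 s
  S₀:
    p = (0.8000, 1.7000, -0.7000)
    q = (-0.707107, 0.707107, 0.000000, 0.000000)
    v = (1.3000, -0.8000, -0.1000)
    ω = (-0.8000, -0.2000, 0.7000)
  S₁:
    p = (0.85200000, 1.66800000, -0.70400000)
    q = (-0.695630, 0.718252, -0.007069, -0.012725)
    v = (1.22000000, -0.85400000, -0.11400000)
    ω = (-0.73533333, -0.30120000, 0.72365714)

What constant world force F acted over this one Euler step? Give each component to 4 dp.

F = (-4.0000, -2.7000, -0.7000)

v₁ − v₀ = (-0.08000000, -0.05400000, -0.01400000)
F = m·Δv/dt = (-4.0000, -2.7000, -0.7000)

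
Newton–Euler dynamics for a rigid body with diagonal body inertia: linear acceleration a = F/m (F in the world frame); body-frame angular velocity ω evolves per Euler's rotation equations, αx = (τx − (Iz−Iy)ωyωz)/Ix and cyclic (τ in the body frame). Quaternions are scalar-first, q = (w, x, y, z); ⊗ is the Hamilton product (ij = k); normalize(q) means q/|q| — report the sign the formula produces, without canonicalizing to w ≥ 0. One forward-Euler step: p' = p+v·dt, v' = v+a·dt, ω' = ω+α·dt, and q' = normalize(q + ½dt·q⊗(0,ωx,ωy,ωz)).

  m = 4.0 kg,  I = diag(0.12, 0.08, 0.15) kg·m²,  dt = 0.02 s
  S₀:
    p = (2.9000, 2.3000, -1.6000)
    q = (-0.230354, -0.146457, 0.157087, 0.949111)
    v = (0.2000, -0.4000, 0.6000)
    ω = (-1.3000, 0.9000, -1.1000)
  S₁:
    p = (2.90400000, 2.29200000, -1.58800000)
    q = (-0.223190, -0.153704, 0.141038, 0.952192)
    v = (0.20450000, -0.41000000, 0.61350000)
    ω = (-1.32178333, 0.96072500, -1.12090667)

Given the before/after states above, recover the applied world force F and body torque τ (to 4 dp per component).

rate change Δω = (-0.02178333, 0.06072500, -0.02090667)
gyro term ω₀×Iω₀ = (-0.0693, -0.0429, 0.0468)
applied torque τ = (-0.2000, 0.2000, -0.1100)
velocity change Δv = (0.00450000, -0.01000000, 0.01350000)
F = m·Δv/dt = (0.9000, -2.0000, 2.7000)

F = (0.9000, -2.0000, 2.7000)
τ = (-0.2000, 0.2000, -0.1100)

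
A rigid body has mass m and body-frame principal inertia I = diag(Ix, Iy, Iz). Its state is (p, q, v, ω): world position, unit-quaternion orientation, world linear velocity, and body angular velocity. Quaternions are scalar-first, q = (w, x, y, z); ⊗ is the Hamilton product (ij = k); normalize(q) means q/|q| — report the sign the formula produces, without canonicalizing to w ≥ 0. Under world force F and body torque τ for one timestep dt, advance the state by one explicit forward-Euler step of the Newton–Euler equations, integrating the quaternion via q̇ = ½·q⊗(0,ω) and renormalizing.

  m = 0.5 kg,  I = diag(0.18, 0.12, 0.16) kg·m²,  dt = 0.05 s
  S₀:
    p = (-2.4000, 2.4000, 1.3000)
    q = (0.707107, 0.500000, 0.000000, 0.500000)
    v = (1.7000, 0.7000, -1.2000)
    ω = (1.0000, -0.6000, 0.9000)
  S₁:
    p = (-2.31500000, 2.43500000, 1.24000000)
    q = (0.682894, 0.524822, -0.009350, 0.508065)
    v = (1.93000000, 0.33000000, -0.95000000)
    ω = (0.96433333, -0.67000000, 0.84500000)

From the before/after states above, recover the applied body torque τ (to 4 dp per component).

τ = (-0.1500, -0.1500, -0.1400)

rate change Δω = (-0.03566667, -0.07000000, -0.05500000)
applied torque τ = (-0.1500, -0.1500, -0.1400)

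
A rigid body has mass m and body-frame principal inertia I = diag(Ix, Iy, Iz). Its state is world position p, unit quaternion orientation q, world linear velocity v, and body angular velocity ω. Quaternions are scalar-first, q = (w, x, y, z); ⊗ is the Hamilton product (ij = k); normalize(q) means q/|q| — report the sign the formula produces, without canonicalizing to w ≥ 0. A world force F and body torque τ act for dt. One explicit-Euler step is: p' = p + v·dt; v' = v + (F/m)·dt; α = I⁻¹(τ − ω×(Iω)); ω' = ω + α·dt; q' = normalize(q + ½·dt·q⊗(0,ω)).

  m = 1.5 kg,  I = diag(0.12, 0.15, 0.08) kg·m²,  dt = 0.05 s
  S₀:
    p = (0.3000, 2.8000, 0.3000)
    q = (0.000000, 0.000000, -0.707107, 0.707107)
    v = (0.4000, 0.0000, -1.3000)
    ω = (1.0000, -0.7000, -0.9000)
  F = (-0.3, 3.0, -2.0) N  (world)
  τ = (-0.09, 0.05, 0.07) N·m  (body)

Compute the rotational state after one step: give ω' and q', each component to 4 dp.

ω' = (0.9809, -0.6713, -0.8431)
q' = (0.0035, 0.0283, -0.6889, 0.7243)

precession coupling ω×(Iω) = (-0.0441, -0.0360, -0.0210)
angular accel α = (-0.3825, 0.5733, 1.1375)
ω' = ω + α·dt = (0.9809, -0.6713, -0.8431)
Hamilton product q⊗(0,ω) = (0.1414214, 1.1313712, 0.7071070, 0.7071070)
q' = normalize(q + ½dt·q⊗(0,ω)) = (0.0035, 0.0283, -0.6889, 0.7243)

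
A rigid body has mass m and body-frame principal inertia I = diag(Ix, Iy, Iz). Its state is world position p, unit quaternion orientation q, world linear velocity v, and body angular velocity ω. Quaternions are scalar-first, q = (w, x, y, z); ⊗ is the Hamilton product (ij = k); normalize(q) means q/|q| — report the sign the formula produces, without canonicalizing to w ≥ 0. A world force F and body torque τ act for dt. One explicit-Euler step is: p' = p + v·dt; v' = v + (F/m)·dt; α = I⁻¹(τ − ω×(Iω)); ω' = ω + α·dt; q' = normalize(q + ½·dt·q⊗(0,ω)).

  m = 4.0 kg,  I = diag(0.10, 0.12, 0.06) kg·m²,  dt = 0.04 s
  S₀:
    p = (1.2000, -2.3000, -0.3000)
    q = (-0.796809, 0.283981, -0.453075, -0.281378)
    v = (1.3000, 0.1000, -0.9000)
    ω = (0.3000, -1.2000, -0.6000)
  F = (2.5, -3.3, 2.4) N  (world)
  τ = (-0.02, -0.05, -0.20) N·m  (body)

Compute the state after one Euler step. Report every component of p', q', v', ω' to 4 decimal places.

p' = (1.2520, -2.2960, -0.3360)
q' = (-0.8125, 0.2778, -0.4321, -0.2758)
v' = (1.3250, 0.0670, -0.8760)
ω' = (0.3093, -1.2143, -0.7285)

precession coupling ω×(Iω) = (-0.0432, -0.0072, -0.0072)
angular accel α = (0.2320, -0.3567, -3.2133)
ω' = ω + α·dt = (0.3093, -1.2143, -0.7285)
2q̇ = q⊗(0,ω) = (-0.7977111, -0.3048513, 1.0421460, 0.2732307)
q' = normalize(q + ½dt·q⊗(0,ω)) = (-0.8125, 0.2778, -0.4321, -0.2758)
new position p' = (1.2520, -2.2960, -0.3360)
v' = v + a·dt = (1.3250, 0.0670, -0.8760)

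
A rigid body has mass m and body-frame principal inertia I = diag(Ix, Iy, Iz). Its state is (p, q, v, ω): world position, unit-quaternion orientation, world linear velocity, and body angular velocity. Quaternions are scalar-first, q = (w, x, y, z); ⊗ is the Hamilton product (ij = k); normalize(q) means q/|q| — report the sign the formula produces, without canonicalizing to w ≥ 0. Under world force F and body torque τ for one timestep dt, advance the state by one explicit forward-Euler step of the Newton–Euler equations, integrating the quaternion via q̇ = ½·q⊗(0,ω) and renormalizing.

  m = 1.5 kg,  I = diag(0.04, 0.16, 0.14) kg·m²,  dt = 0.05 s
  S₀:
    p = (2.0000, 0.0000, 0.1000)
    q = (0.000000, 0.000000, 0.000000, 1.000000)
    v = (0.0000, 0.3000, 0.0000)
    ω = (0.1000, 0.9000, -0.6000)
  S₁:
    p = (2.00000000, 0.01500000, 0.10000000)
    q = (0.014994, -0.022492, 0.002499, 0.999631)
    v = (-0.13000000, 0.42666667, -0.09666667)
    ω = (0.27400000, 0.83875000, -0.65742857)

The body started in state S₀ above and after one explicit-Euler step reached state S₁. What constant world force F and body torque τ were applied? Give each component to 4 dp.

rate change Δω = (0.17400000, -0.06125000, -0.05742857)
precession coupling = (0.0108, 0.0060, 0.0108)
I·α + gyro = (0.1500, -0.1900, -0.1500)
velocity change Δv = (-0.13000000, 0.12666667, -0.09666667)
m·(v₁−v₀)/dt = (-3.9000, 3.8000, -2.9000)

F = (-3.9000, 3.8000, -2.9000)
τ = (0.1500, -0.1900, -0.1500)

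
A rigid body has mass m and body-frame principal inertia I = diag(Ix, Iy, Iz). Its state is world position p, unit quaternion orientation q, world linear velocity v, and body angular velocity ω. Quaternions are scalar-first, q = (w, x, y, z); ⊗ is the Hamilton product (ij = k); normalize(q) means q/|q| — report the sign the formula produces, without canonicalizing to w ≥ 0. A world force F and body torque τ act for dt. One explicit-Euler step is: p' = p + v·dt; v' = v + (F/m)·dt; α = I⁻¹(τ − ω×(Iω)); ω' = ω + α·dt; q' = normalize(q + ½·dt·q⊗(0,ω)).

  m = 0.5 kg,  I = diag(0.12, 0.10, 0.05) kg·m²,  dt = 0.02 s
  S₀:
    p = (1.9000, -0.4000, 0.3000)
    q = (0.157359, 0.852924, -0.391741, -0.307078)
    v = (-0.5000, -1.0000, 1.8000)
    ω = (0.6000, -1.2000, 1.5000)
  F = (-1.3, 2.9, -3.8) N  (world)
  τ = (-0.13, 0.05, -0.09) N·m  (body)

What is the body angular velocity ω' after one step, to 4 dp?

ω' = (0.5633, -1.2026, 1.4582)

ω×(Iω) gyroscopic = (0.0900, 0.0630, 0.0144)
angular accel α = (-1.8333, -0.1300, -2.0880)
ω' = ω + α·dt = (0.5633, -1.2026, 1.4582)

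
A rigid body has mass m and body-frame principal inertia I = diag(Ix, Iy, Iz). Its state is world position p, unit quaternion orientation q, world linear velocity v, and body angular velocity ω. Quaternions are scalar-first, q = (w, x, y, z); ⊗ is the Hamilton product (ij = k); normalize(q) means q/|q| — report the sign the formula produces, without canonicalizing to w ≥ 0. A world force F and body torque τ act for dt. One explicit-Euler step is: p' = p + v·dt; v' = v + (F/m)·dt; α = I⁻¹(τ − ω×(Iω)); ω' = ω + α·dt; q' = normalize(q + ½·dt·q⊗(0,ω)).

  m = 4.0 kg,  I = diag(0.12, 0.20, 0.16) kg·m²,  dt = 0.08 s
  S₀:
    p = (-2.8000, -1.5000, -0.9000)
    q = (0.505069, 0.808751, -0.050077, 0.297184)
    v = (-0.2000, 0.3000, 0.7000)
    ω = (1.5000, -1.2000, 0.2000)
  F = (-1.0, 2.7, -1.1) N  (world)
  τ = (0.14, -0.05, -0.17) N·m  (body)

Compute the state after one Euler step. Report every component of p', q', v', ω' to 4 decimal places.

p' = (-2.8160, -1.4760, -0.8440)
q' = (0.4504, 0.8504, -0.0628, 0.2646)
v' = (-0.2200, 0.3540, 0.6780)
ω' = (1.5869, -1.2152, 0.1870)

new position p' = (-2.8160, -1.4760, -0.8440)
v' = v + a·dt = (-0.2200, 0.3540, 0.6780)
gyro term ω×Iω = (0.0096, -0.0120, -0.1440)
α = I⁻¹(τ − ω×Iω) = (1.0867, -0.1900, -0.1625)
ω + α·dt = (1.5869, -1.2152, 0.1870)
2q̇ = q⊗(0,ω) = (-1.3326557, 1.1042089, -0.3220570, -0.7943719)
q' = normalize(q + ½dt·q⊗(0,ω)) = (0.4504, 0.8504, -0.0628, 0.2646)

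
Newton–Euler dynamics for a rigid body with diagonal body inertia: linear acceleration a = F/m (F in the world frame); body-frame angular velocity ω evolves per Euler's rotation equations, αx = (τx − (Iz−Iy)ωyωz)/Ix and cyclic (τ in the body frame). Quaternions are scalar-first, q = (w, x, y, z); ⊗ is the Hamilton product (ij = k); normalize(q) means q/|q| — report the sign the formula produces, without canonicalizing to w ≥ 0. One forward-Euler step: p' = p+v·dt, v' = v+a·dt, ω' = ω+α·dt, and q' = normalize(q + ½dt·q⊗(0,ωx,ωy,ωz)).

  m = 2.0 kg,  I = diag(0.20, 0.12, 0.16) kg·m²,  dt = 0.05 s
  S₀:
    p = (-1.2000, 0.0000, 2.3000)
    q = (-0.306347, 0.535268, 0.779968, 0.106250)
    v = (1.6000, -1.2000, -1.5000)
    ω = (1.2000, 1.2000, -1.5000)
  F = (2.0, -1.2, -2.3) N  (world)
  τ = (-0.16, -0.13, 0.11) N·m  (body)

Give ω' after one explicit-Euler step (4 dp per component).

ω' = (1.1780, 1.1758, -1.4296)

ω×(Iω) gyroscopic = (-0.0720, -0.0720, -0.1152)
α = I⁻¹(τ − ω×Iω) = (-0.4400, -0.4833, 1.4075)
ω + α·dt = (1.1780, 1.1758, -1.4296)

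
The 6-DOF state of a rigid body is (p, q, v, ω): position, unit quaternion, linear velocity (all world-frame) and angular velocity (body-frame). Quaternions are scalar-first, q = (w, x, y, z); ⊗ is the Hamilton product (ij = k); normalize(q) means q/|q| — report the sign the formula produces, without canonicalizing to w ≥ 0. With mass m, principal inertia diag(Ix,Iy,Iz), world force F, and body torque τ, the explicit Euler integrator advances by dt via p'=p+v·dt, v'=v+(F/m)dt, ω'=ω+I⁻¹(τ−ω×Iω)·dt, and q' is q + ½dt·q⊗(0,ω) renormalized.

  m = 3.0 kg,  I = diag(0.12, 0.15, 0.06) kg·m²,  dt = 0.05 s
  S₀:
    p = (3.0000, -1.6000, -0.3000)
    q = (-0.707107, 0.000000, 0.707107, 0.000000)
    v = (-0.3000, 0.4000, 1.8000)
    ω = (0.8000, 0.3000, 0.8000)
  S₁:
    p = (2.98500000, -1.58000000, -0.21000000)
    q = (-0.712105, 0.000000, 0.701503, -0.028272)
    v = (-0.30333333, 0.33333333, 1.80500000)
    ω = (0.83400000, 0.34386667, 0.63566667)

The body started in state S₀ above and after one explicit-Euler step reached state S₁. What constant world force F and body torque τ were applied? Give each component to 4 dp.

F = (-0.2000, -4.0000, 0.3000)
τ = (0.0600, 0.1700, -0.1900)

velocity change Δv = (-0.00333333, -0.06666667, 0.00500000)
m·(v₁−v₀)/dt = (-0.2000, -4.0000, 0.3000)
ω₁ − ω₀ = (0.03400000, 0.04386667, -0.16433333)
applied torque τ = (0.0600, 0.1700, -0.1900)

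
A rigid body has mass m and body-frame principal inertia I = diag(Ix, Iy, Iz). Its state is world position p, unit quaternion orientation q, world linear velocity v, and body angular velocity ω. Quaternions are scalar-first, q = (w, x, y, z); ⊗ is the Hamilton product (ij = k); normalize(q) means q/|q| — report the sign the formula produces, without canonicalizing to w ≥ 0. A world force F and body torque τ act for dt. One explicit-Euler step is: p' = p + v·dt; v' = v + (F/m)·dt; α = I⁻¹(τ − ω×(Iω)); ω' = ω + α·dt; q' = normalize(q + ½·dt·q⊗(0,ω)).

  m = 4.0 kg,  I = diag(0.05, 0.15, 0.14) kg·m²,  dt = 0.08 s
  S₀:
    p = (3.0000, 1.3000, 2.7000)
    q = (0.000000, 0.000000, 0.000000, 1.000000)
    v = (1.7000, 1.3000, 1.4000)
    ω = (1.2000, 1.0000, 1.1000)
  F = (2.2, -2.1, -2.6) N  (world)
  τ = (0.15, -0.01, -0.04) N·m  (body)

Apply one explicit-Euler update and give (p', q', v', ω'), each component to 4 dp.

p' = (3.1360, 1.4040, 2.8120)
q' = (-0.0439, -0.0399, 0.0479, 0.9971)
v' = (1.7440, 1.2580, 1.3480)
ω' = (1.4576, 1.0580, 1.0086)

p' = p + v·dt = (3.1360, 1.4040, 2.8120)
v + (F/m)dt = (1.7440, 1.2580, 1.3480)
(τ − ω×Iω)/I = (3.2200, 0.7253, -1.1429)
ω' = ω + α·dt = (1.4576, 1.0580, 1.0086)
2q̇ = q⊗(0,ω) = (-1.1000000, -1.0000000, 1.2000000, 0.0000000)
q + ½dt·q⊗(0,ω), renormalized = (-0.0439, -0.0399, 0.0479, 0.9971)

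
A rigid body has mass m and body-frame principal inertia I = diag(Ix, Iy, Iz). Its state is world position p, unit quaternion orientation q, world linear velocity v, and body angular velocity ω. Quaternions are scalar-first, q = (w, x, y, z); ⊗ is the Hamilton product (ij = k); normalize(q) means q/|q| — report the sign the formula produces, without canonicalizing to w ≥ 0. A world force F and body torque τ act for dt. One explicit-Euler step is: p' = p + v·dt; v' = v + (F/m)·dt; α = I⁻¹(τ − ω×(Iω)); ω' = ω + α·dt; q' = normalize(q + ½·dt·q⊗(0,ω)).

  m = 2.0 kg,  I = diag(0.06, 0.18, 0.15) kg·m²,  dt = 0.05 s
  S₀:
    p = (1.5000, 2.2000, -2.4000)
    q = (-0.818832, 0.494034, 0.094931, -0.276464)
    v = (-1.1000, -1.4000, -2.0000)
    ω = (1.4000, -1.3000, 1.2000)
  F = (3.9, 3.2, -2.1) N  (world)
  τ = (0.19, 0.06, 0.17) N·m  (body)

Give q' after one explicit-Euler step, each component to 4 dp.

q' = (-0.8234, 0.4585, 0.0969, -0.3199)

Hamilton product q⊗(0,ω) = (-0.2364805, -1.3918508, 0.0845912, -1.7577460)
q' = normalize(q + ½dt·q⊗(0,ω)) = (-0.8234, 0.4585, 0.0969, -0.3199)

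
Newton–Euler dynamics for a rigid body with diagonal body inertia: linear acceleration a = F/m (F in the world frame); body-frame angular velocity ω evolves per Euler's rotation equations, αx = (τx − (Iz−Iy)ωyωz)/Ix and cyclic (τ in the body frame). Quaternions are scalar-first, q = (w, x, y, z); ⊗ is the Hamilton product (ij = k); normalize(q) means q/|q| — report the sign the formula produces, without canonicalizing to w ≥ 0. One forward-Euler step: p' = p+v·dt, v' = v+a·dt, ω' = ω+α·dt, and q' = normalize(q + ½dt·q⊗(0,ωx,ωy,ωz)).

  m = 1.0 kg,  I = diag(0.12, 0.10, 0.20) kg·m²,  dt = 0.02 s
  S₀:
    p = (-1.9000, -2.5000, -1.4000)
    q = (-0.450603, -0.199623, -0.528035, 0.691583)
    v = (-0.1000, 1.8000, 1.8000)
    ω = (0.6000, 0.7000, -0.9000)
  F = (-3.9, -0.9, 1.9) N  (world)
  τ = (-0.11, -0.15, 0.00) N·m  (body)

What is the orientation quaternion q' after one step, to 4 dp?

q' = (-0.4394, -0.2024, -0.5288, 0.6974)

Hamilton product q⊗(0,ω) = (1.1118230, -0.2792384, -0.0801330, 0.5826276)
q' = normalize(q + ½dt·q⊗(0,ω)) = (-0.4394, -0.2024, -0.5288, 0.6974)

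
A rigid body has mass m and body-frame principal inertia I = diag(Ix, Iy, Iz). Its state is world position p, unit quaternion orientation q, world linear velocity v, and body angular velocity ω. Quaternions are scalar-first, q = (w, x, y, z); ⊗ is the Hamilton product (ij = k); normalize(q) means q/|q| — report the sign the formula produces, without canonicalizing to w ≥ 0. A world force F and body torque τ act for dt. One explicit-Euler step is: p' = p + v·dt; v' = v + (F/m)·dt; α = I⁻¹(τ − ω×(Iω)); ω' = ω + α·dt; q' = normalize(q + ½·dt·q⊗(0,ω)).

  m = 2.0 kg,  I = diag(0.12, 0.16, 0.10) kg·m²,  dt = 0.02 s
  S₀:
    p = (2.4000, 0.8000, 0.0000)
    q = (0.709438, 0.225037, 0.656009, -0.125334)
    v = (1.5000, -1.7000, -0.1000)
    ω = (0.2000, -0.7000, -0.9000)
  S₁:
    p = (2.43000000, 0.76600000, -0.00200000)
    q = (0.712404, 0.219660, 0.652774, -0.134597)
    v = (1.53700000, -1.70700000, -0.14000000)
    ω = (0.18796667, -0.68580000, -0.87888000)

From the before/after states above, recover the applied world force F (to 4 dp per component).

velocity change Δv = (0.03700000, -0.00700000, -0.04000000)
applied force F = (3.7000, -0.7000, -4.0000)

F = (3.7000, -0.7000, -4.0000)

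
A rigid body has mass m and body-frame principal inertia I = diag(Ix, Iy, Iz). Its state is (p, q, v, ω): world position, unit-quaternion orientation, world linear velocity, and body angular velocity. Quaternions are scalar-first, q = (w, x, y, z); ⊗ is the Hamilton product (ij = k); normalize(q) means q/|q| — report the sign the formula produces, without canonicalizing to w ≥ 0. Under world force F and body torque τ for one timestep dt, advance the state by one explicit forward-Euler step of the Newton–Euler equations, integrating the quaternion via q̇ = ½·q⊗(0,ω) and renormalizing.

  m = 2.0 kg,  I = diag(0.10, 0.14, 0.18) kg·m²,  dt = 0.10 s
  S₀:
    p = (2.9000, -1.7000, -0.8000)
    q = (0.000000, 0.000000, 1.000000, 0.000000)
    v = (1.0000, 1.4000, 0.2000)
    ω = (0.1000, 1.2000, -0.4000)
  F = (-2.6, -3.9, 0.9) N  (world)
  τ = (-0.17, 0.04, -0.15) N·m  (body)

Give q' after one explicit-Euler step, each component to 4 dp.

2q̇ = q⊗(0,ω) = (-1.2000000, -0.4000000, 0.0000000, -0.1000000)
q + ½dt·q⊗(0,ω), renormalized = (-0.0599, -0.0200, 0.9980, -0.0050)

q' = (-0.0599, -0.0200, 0.9980, -0.0050)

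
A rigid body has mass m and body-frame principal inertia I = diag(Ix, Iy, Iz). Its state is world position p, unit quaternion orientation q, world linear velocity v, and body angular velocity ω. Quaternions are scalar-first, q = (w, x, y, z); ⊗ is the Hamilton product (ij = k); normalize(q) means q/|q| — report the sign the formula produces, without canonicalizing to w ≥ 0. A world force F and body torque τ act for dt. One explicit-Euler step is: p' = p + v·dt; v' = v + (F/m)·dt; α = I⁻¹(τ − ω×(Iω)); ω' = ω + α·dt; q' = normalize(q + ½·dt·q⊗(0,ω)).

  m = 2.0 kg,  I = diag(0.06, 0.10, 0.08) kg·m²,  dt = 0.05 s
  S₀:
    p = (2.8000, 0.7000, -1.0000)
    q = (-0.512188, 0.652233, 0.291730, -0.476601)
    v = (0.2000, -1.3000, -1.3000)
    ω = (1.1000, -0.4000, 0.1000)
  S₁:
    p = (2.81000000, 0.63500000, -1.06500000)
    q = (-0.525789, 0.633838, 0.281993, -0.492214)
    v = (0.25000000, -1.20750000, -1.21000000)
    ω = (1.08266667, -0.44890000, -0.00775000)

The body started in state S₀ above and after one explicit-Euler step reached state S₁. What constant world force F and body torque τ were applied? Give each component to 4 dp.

F = (2.0000, 3.7000, 3.6000)
τ = (-0.0200, -0.1000, -0.1900)

ω₁ − ω₀ = (-0.01733333, -0.04890000, -0.10775000)
precession coupling = (0.0008, -0.0022, -0.0176)
I·α + gyro = (-0.0200, -0.1000, -0.1900)
v₁ − v₀ = (0.05000000, 0.09250000, 0.09000000)
F = m·Δv/dt = (2.0000, 3.7000, 3.6000)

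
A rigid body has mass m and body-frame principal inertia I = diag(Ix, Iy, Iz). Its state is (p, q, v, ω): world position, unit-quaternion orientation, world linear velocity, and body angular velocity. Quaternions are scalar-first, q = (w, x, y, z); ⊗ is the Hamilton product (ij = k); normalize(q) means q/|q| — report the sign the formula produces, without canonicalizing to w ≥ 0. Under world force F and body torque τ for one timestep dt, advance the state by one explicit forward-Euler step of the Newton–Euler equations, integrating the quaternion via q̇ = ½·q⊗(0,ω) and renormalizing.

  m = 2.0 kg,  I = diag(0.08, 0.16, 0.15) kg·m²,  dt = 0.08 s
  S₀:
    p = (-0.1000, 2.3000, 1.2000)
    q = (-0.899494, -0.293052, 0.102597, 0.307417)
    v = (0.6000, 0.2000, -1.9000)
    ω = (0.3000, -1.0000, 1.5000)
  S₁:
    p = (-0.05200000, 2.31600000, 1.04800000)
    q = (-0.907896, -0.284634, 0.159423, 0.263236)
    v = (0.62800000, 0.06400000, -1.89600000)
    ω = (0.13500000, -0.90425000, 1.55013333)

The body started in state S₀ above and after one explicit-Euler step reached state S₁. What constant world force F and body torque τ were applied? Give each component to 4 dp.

rate change Δω = (-0.16500000, 0.09575000, 0.05013333)
precession coupling = (0.0150, -0.0315, -0.0240)
τ = I·(Δω/dt) + ω₀×(Iω₀) = (-0.1500, 0.1600, 0.0700)
v₁ − v₀ = (0.02800000, -0.13600000, 0.00400000)
F = m·Δv/dt = (0.7000, -3.4000, 0.1000)

F = (0.7000, -3.4000, 0.1000)
τ = (-0.1500, 0.1600, 0.0700)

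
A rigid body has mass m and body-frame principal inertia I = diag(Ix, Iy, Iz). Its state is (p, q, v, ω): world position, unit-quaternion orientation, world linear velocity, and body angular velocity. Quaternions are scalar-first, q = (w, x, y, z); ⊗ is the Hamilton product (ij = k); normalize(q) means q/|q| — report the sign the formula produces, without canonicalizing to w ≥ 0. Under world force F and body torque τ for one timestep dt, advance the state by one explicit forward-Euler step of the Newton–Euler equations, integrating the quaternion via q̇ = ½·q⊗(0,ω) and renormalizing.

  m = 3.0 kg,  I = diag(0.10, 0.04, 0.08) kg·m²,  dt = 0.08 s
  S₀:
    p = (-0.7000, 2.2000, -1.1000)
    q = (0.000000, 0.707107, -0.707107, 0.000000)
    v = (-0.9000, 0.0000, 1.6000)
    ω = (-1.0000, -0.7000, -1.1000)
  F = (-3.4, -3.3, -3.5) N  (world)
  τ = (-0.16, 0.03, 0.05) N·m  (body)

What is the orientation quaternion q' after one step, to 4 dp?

q' = (0.0085, 0.7366, -0.6745, -0.0480)

Hamilton product q⊗(0,ω) = (0.2121321, 0.7778177, 0.7778177, -1.2020819)
q + ½dt·q⊗(0,ω), renormalized = (0.0085, 0.7366, -0.6745, -0.0480)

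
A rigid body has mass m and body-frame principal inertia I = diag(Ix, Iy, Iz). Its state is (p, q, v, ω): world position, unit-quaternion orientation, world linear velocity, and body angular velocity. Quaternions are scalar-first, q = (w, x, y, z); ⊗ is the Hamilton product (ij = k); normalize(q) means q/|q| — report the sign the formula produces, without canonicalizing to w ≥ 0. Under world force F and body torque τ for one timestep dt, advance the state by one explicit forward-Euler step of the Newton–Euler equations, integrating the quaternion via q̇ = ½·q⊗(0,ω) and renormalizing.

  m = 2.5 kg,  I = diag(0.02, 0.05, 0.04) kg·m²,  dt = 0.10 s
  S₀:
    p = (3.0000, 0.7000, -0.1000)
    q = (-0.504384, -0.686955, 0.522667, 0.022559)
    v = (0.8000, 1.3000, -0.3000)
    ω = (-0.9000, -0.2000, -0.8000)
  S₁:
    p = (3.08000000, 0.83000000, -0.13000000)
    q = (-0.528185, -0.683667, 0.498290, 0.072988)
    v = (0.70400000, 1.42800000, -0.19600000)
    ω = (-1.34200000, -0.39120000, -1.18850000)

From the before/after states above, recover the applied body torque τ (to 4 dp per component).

rate change Δω = (-0.44200000, -0.19120000, -0.38850000)
applied torque τ = (-0.0900, -0.1100, -0.1500)

τ = (-0.0900, -0.1100, -0.1500)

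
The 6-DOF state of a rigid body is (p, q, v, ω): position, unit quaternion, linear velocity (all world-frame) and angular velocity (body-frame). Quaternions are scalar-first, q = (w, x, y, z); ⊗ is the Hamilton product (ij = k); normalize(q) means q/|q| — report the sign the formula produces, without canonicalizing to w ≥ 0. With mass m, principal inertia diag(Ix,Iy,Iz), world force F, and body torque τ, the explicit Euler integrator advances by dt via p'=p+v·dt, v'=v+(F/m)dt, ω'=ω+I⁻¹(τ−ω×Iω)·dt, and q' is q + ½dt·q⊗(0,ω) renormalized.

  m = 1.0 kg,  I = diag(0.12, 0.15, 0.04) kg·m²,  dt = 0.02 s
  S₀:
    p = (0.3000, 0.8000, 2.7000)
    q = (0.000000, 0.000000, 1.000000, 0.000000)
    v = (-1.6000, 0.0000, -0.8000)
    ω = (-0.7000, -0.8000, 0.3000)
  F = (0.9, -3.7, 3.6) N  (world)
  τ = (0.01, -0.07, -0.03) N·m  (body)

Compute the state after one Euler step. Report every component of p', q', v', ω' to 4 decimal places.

p' = (0.2680, 0.8000, 2.6840)
q' = (0.0080, 0.0030, 0.9999, 0.0070)
v' = (-1.5820, -0.0740, -0.7280)
ω' = (-0.7027, -0.8071, 0.2766)

a = (0.9000, -3.7000, 3.6000)
new position p' = (0.2680, 0.8000, 2.6840)
new velocity v' = (-1.5820, -0.0740, -0.7280)
(τ − ω×Iω)/I = (-0.1367, -0.3547, -1.1700)
ω' = ω + α·dt = (-0.7027, -0.8071, 0.2766)
2q̇ = q⊗(0,ω) = (0.8000000, 0.3000000, 0.0000000, 0.7000000)
q + ½dt·q⊗(0,ω), renormalized = (0.0080, 0.0030, 0.9999, 0.0070)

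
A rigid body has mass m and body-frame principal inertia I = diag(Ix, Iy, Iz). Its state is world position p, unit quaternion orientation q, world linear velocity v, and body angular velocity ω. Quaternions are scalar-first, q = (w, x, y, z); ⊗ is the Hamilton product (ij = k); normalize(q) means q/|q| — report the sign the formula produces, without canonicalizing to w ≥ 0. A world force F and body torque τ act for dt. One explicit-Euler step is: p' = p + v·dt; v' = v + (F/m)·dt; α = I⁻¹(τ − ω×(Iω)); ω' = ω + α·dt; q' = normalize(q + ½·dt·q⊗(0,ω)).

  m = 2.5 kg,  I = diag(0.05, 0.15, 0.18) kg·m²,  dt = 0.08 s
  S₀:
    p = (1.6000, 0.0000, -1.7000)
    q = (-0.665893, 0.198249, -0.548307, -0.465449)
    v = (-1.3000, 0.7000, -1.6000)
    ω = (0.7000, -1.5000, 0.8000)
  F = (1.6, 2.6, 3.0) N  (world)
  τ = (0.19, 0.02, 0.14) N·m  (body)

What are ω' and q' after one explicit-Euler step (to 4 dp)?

ω' = (1.0616, -1.4505, 0.9089)
q' = (-0.6876, 0.1338, -0.5263, -0.4820)

angular accel α = (4.5200, 0.6187, 1.3611)
new body rate ω' = (1.0616, -1.4505, 0.9089)
2q̇ = q⊗(0,ω) = (-0.5888756, -1.6029442, 0.5144260, -0.4462730)
q + ½dt·q⊗(0,ω), renormalized = (-0.6876, 0.1338, -0.5263, -0.4820)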